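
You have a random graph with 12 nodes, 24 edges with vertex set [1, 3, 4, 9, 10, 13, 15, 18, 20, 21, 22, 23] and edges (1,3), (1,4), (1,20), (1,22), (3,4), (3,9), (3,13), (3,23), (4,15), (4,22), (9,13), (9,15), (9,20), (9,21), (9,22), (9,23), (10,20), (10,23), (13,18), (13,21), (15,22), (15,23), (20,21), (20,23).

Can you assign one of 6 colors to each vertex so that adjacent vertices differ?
A valid 6-coloring: color 1: [1, 9, 10, 18]; color 2: [3, 15, 20]; color 3: [13, 22, 23]; color 4: [4, 21].
(χ(G) = 4 ≤ 6.)

Yes, G is 6-colorable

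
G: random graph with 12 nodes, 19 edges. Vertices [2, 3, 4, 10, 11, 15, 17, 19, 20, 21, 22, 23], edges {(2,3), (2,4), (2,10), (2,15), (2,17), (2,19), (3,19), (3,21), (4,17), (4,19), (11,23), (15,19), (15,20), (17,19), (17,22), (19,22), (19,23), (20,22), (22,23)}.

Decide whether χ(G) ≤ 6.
Yes, G is 6-colorable

A valid 6-coloring: color 1: [10, 11, 19, 20, 21]; color 2: [2, 22]; color 3: [3, 15, 17, 23]; color 4: [4].
(χ(G) = 4 ≤ 6.)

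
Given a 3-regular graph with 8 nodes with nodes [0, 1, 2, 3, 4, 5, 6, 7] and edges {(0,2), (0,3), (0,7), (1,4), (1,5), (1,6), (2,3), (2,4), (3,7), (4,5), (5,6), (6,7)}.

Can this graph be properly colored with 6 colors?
A valid 6-coloring: color 1: [0, 4, 6]; color 2: [2, 5, 7]; color 3: [1, 3].
(χ(G) = 3 ≤ 6.)

Yes, G is 6-colorable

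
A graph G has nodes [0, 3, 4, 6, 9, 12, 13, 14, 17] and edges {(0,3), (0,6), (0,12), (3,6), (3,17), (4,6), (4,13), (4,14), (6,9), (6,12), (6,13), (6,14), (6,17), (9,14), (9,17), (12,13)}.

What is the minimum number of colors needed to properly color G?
χ(G) = 3

Clique number ω(G) = 3 (lower bound: χ ≥ ω).
The clique on [0, 3, 6] has size 3, forcing χ ≥ 3, and the coloring below uses 3 colors, so χ(G) = 3.
A valid 3-coloring: color 1: [6]; color 2: [0, 13, 14, 17]; color 3: [3, 4, 9, 12].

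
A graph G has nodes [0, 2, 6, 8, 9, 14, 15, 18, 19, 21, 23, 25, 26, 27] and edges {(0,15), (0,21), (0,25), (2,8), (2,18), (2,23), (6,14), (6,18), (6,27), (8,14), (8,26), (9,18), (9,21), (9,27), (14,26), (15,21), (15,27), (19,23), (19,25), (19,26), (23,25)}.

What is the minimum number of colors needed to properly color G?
χ(G) = 3

Clique number ω(G) = 3 (lower bound: χ ≥ ω).
The clique on [0, 15, 21] has size 3, forcing χ ≥ 3, and the coloring below uses 3 colors, so χ(G) = 3.
A valid 3-coloring: color 1: [0, 6, 8, 9, 19]; color 2: [2, 14, 21, 25, 27]; color 3: [15, 18, 23, 26].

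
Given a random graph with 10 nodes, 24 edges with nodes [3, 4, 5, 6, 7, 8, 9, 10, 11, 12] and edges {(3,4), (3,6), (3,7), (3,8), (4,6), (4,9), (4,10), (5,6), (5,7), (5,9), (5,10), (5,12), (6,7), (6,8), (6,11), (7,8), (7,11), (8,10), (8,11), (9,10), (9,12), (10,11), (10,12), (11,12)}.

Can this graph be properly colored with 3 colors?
The clique on vertices [5, 9, 10, 12] has size 4 > 3, so it alone needs 4 colors.

No, G is not 3-colorable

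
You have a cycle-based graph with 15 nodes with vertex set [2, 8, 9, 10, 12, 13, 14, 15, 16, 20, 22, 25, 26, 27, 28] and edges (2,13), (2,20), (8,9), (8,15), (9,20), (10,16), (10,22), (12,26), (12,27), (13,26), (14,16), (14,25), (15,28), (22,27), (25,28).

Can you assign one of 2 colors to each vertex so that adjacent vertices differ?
Odd cycle [2, 13, 26, 12, 27, 22, 10, 16, 14, 25, 28, 15, 8, 9, 20] needs 3 colors (χ ≥ 3).
Hence χ(G) ≥ 3 > 2, so no proper 2-coloring exists.

No, G is not 2-colorable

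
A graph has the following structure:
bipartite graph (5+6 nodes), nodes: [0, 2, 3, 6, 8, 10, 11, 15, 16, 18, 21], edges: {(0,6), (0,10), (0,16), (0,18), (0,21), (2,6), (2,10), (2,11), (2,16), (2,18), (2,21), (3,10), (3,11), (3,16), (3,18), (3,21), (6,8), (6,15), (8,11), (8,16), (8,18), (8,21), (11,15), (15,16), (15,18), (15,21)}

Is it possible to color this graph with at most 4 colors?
A valid 4-coloring: color 1: [0, 2, 3, 8, 15]; color 2: [6, 10, 11, 16, 18, 21].
(χ(G) = 2 ≤ 4.)

Yes, G is 4-colorable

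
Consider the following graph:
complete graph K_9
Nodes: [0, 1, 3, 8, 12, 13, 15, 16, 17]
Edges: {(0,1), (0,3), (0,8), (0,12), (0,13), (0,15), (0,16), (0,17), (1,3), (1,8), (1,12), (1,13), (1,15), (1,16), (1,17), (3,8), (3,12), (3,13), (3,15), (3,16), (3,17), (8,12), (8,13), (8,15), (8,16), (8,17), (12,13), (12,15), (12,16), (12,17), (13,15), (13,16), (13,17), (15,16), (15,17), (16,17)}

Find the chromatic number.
χ(G) = 9

Clique number ω(G) = 9 (lower bound: χ ≥ ω).
The clique on [0, 1, 3, 8, 12, 13, 15, 16, 17] has size 9, forcing χ ≥ 9, and the coloring below uses 9 colors, so χ(G) = 9.
A valid 9-coloring: color 1: [1]; color 2: [8]; color 3: [12]; color 4: [15]; color 5: [17]; color 6: [16]; color 7: [13]; color 8: [3]; color 9: [0].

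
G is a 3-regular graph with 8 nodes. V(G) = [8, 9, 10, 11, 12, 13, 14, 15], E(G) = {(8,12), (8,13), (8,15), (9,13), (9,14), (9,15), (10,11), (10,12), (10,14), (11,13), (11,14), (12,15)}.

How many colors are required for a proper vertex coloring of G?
Clique number ω(G) = 3 (lower bound: χ ≥ ω).
The clique on [8, 12, 15] has size 3, forcing χ ≥ 3, and the coloring below uses 3 colors, so χ(G) = 3.
A valid 3-coloring: color 1: [9, 11, 12]; color 2: [8, 10]; color 3: [13, 14, 15].

χ(G) = 3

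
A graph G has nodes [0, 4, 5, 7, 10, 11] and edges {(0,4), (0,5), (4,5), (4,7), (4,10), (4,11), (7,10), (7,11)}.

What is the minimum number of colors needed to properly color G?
χ(G) = 3

Clique number ω(G) = 3 (lower bound: χ ≥ ω).
The clique on [0, 4, 5] has size 3, forcing χ ≥ 3, and the coloring below uses 3 colors, so χ(G) = 3.
A valid 3-coloring: color 1: [4]; color 2: [5, 7]; color 3: [0, 10, 11].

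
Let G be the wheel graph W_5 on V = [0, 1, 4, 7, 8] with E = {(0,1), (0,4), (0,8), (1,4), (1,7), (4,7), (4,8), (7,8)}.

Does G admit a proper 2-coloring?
The clique on vertices [0, 4, 8] has size 3 > 2, so it alone needs 3 colors.

No, G is not 2-colorable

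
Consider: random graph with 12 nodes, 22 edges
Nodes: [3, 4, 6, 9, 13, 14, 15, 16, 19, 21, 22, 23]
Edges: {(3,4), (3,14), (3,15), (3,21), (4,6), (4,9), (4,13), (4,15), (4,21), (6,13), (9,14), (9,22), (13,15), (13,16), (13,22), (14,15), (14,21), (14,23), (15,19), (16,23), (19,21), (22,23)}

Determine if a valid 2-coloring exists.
No, G is not 2-colorable

The clique on vertices [3, 4, 21] has size 3 > 2, so it alone needs 3 colors.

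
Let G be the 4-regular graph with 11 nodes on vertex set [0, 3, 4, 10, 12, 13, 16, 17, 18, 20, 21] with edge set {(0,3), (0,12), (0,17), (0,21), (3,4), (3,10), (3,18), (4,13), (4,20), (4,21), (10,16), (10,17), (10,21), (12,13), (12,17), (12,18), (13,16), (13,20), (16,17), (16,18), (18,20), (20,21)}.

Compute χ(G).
χ(G) = 3

Clique number ω(G) = 3 (lower bound: χ ≥ ω).
The clique on [0, 12, 17] has size 3, forcing χ ≥ 3, and the coloring below uses 3 colors, so χ(G) = 3.
A valid 3-coloring: color 1: [3, 12, 16, 20]; color 2: [13, 17, 18, 21]; color 3: [0, 4, 10].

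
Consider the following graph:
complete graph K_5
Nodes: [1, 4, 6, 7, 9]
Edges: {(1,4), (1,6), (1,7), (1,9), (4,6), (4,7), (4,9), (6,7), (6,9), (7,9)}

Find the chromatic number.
χ(G) = 5

Clique number ω(G) = 5 (lower bound: χ ≥ ω).
The clique on [1, 4, 6, 7, 9] has size 5, forcing χ ≥ 5, and the coloring below uses 5 colors, so χ(G) = 5.
A valid 5-coloring: color 1: [7]; color 2: [9]; color 3: [4]; color 4: [1]; color 5: [6].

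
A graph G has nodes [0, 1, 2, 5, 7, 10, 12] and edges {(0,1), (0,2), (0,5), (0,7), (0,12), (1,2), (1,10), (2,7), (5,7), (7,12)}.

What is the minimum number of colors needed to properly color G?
Clique number ω(G) = 3 (lower bound: χ ≥ ω).
The clique on [0, 1, 2] has size 3, forcing χ ≥ 3, and the coloring below uses 3 colors, so χ(G) = 3.
A valid 3-coloring: color 1: [0, 10]; color 2: [1, 7]; color 3: [2, 5, 12].

χ(G) = 3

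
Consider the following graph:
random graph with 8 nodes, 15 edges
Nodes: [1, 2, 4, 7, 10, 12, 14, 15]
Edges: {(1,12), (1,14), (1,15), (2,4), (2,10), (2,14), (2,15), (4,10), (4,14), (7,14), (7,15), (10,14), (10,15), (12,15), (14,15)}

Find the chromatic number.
Clique number ω(G) = 4 (lower bound: χ ≥ ω).
The clique on [2, 4, 10, 14] has size 4, forcing χ ≥ 4, and the coloring below uses 4 colors, so χ(G) = 4.
A valid 4-coloring: color 1: [4, 15]; color 2: [12, 14]; color 3: [1, 2, 7]; color 4: [10].

χ(G) = 4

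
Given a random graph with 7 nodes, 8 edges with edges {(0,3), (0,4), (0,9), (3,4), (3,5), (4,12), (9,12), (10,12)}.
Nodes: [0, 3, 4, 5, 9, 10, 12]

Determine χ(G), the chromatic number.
χ(G) = 3

Clique number ω(G) = 3 (lower bound: χ ≥ ω).
The clique on [0, 3, 4] has size 3, forcing χ ≥ 3, and the coloring below uses 3 colors, so χ(G) = 3.
A valid 3-coloring: color 1: [3, 12]; color 2: [0, 5, 10]; color 3: [4, 9].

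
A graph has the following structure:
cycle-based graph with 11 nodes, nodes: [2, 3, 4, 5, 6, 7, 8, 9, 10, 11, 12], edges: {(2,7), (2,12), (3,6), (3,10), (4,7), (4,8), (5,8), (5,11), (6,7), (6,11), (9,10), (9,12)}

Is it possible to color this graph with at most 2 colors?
No, G is not 2-colorable

Odd cycle [9, 12, 2, 7, 6, 3, 10] needs 3 colors (χ ≥ 3).
Hence χ(G) ≥ 3 > 2, so no proper 2-coloring exists.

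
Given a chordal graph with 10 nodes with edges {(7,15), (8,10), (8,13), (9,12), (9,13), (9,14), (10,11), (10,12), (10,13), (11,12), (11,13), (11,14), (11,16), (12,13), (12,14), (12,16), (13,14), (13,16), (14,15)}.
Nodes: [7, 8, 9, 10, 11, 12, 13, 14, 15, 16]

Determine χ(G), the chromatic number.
χ(G) = 4

Clique number ω(G) = 4 (lower bound: χ ≥ ω).
The clique on [9, 12, 13, 14] has size 4, forcing χ ≥ 4, and the coloring below uses 4 colors, so χ(G) = 4.
A valid 4-coloring: color 1: [13, 15]; color 2: [7, 8, 12]; color 3: [9, 11]; color 4: [10, 14, 16].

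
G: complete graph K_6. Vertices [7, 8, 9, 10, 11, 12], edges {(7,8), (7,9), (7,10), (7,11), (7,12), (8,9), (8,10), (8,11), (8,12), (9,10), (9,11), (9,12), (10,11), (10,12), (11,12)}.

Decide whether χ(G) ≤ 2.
The clique on vertices [7, 8, 9, 10, 11, 12] has size 6 > 2, so it alone needs 6 colors.

No, G is not 2-colorable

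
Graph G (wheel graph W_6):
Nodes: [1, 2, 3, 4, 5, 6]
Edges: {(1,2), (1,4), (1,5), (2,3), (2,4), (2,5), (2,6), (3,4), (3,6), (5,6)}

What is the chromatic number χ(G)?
Clique number ω(G) = 3 (lower bound: χ ≥ ω).
Odd cycle [5, 6, 3, 4, 1] needs 3 colors (χ ≥ 3).
Vertex 2 is adjacent to every vertex of [1, 3, 4, 5, 6], which already need 3 colors among themselves, so 2 needs a new color (χ ≥ 4).
The coloring below uses 4 colors, so χ(G) = 4.
A valid 4-coloring: color 1: [2]; color 2: [4, 5]; color 3: [1, 6]; color 4: [3].

χ(G) = 4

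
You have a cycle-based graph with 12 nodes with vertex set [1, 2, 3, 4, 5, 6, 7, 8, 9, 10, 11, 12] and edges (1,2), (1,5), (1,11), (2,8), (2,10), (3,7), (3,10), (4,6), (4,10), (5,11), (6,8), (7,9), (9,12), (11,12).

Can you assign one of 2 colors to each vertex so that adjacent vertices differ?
No, G is not 2-colorable

The clique on vertices [1, 5, 11] has size 3 > 2, so it alone needs 3 colors.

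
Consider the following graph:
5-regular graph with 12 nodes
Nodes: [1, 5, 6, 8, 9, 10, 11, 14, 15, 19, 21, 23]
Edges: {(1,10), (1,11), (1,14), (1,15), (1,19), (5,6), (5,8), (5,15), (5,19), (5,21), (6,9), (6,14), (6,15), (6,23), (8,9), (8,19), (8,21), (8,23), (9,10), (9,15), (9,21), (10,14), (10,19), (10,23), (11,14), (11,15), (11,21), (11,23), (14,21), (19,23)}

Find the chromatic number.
Clique number ω(G) = 3 (lower bound: χ ≥ ω).
Suppose a proper 3-coloring c exists. The clique [1, 10, 14] takes 3 distinct colors; by symmetry let c(1) = 1, c(10) = 2, c(14) = 3.
- Vertex 11: neighbors [1, 14] already have colors [1, 3] ⇒ c(11) = 2.
- Vertex 15: neighbors [1, 11] already have colors [1, 2] ⇒ c(15) = 3.
- Vertex 9: neighbors [10, 15] already have colors [2, 3] ⇒ c(9) = 1.
- Vertex 21: neighbors [9, 11, 14] already have colors [1, 2, 3] — all 3 colors blocked. Contradiction.
The forced assignments end in a contradiction, so G has no proper 3-coloring (χ ≥ 4).
The coloring below uses 4 colors, so χ(G) = 4.
A valid 4-coloring: color 1: [1, 5, 9, 23]; color 2: [14, 15, 19]; color 3: [6, 8, 10, 11]; color 4: [21].

χ(G) = 4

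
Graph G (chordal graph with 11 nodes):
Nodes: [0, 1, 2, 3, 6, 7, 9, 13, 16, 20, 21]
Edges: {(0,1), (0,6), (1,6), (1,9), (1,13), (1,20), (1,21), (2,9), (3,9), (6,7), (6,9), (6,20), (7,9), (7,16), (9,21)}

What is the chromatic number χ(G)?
Clique number ω(G) = 3 (lower bound: χ ≥ ω).
The clique on [1, 9, 21] has size 3, forcing χ ≥ 3, and the coloring below uses 3 colors, so χ(G) = 3.
A valid 3-coloring: color 1: [1, 2, 3, 7]; color 2: [0, 9, 13, 16, 20]; color 3: [6, 21].

χ(G) = 3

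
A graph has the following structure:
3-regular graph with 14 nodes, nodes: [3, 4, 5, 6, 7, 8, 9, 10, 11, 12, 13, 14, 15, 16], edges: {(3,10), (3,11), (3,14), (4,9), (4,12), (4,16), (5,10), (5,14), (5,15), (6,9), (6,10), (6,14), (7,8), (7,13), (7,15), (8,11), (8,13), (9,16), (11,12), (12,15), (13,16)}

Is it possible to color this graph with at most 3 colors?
A valid 3-coloring: color 1: [9, 10, 11, 13, 14, 15]; color 2: [3, 4, 5, 6, 8]; color 3: [7, 12, 16].
(χ(G) = 3 ≤ 3.)

Yes, G is 3-colorable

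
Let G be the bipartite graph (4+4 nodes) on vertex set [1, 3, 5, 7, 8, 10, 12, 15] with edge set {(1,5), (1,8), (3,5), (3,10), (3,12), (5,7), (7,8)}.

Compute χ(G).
Clique number ω(G) = 2 (lower bound: χ ≥ ω).
The graph is bipartite (no odd cycle), so 2 colors suffice: χ(G) = 2.
A valid 2-coloring: color 1: [5, 8, 10, 12, 15]; color 2: [1, 3, 7].

χ(G) = 2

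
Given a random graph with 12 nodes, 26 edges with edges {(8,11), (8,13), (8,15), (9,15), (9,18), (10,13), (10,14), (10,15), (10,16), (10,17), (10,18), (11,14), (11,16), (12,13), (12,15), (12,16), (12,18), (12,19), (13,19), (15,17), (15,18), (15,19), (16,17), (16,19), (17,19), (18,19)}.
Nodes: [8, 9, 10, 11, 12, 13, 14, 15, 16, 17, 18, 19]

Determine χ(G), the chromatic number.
χ(G) = 4

Clique number ω(G) = 4 (lower bound: χ ≥ ω).
The clique on [12, 15, 18, 19] has size 4, forcing χ ≥ 4, and the coloring below uses 4 colors, so χ(G) = 4.
A valid 4-coloring: color 1: [13, 14, 15, 16]; color 2: [9, 10, 11, 19]; color 3: [8, 17, 18]; color 4: [12].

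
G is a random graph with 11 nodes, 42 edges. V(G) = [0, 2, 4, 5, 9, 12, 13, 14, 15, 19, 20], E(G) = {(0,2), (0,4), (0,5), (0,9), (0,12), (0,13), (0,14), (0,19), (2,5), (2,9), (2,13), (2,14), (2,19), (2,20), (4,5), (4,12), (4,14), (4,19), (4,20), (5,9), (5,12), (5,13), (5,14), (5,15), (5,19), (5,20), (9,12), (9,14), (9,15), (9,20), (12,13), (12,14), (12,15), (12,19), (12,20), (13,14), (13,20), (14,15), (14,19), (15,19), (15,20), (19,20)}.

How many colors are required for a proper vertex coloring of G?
Clique number ω(G) = 6 (lower bound: χ ≥ ω).
The clique on [0, 4, 5, 12, 14, 19] has size 6, forcing χ ≥ 6, and the coloring below uses 6 colors, so χ(G) = 6.
A valid 6-coloring: color 1: [5]; color 2: [2, 12]; color 3: [14, 20]; color 4: [0, 15]; color 5: [9, 13, 19]; color 6: [4].

χ(G) = 6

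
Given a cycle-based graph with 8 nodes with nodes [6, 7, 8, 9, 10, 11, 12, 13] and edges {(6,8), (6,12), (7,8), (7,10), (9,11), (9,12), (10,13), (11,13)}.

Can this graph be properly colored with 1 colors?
No, G is not 1-colorable

Edge (6,8) forces its endpoints to differ, so 1 color is not enough.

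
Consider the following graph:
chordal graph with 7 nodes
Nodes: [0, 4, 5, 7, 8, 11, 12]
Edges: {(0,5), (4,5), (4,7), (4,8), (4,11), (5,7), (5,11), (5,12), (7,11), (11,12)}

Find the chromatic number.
χ(G) = 4

Clique number ω(G) = 4 (lower bound: χ ≥ ω).
The clique on [4, 5, 7, 11] has size 4, forcing χ ≥ 4, and the coloring below uses 4 colors, so χ(G) = 4.
A valid 4-coloring: color 1: [5, 8]; color 2: [0, 4, 12]; color 3: [11]; color 4: [7].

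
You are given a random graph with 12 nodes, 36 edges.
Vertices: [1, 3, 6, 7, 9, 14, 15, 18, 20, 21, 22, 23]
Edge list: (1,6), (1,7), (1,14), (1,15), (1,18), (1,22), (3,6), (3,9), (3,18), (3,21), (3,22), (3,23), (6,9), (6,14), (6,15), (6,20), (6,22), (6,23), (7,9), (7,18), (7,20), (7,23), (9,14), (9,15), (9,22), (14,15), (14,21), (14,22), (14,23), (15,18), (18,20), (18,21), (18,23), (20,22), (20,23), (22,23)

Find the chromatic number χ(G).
χ(G) = 4

Clique number ω(G) = 4 (lower bound: χ ≥ ω).
The clique on [7, 18, 20, 23] has size 4, forcing χ ≥ 4, and the coloring below uses 4 colors, so χ(G) = 4.
A valid 4-coloring: color 1: [6, 18]; color 2: [3, 14, 20]; color 3: [7, 15, 21, 22]; color 4: [1, 9, 23].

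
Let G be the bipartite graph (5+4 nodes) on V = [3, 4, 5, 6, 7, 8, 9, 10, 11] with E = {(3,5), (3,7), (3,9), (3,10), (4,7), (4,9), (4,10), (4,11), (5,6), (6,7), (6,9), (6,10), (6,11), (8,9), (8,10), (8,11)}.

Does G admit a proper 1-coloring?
Edge (8,9) forces its endpoints to differ, so 1 color is not enough.

No, G is not 1-colorable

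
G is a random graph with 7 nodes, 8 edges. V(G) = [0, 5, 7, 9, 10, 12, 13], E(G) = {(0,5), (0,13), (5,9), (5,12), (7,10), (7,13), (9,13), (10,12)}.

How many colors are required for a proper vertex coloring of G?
Clique number ω(G) = 2 (lower bound: χ ≥ ω).
The graph is bipartite (no odd cycle), so 2 colors suffice: χ(G) = 2.
A valid 2-coloring: color 1: [5, 10, 13]; color 2: [0, 7, 9, 12].

χ(G) = 2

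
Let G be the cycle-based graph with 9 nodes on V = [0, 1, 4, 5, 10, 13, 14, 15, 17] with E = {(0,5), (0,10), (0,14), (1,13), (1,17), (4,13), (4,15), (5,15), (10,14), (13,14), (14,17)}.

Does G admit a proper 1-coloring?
No, G is not 1-colorable

The clique on vertices [0, 10, 14] has size 3 > 1, so it alone needs 3 colors.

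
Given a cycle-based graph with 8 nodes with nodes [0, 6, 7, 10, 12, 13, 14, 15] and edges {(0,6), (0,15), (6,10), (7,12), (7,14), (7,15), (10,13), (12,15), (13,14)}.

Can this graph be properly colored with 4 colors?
A valid 4-coloring: color 1: [10, 14, 15]; color 2: [6, 7, 13]; color 3: [0, 12].
(χ(G) = 3 ≤ 4.)

Yes, G is 4-colorable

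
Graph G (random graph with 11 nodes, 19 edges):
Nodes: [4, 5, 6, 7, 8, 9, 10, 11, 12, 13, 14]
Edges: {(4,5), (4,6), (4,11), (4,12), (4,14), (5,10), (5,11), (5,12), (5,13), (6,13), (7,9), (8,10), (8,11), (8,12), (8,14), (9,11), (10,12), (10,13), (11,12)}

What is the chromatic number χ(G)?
Clique number ω(G) = 4 (lower bound: χ ≥ ω).
The clique on [4, 5, 11, 12] has size 4, forcing χ ≥ 4, and the coloring below uses 4 colors, so χ(G) = 4.
A valid 4-coloring: color 1: [9, 12, 13, 14]; color 2: [4, 7, 8]; color 3: [6, 10, 11]; color 4: [5].

χ(G) = 4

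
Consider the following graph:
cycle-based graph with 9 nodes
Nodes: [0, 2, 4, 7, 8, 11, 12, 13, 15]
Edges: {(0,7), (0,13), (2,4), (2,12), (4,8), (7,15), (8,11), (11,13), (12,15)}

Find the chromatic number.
χ(G) = 3

Clique number ω(G) = 2 (lower bound: χ ≥ ω).
Odd cycle [8, 4, 2, 12, 15, 7, 0, 13, 11] needs 3 colors (χ ≥ 3).
The coloring below uses 3 colors, so χ(G) = 3.
A valid 3-coloring: color 1: [2, 8, 13, 15]; color 2: [4, 7, 11, 12]; color 3: [0].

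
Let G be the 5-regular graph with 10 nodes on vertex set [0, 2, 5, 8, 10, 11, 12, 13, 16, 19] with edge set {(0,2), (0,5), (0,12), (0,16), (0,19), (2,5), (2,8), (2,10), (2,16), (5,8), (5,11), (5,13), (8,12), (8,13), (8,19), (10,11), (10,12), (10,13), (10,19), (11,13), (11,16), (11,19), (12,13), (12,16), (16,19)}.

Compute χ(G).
χ(G) = 4

Clique number ω(G) = 3 (lower bound: χ ≥ ω).
Odd cycle [5, 8, 12, 10, 11] needs 3 colors (χ ≥ 3).
Vertex 13 is adjacent to every vertex of [5, 8, 10, 11, 12], which already need 3 colors among themselves, so 13 needs a new color (χ ≥ 4).
The coloring below uses 4 colors, so χ(G) = 4.
A valid 4-coloring: color 1: [5, 10, 16]; color 2: [2, 11, 12]; color 3: [13, 19]; color 4: [0, 8].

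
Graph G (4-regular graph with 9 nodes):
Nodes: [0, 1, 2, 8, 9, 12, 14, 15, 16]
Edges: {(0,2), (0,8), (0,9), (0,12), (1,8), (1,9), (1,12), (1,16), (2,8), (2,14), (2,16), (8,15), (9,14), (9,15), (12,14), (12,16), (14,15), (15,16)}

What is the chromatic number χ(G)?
Clique number ω(G) = 3 (lower bound: χ ≥ ω).
The clique on [0, 2, 8] has size 3, forcing χ ≥ 3, and the coloring below uses 3 colors, so χ(G) = 3.
A valid 3-coloring: color 1: [8, 9, 16]; color 2: [0, 1, 14]; color 3: [2, 12, 15].

χ(G) = 3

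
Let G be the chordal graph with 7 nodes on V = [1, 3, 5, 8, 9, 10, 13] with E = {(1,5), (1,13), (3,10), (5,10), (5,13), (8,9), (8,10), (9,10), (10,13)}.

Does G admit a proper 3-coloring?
A valid 3-coloring: color 1: [1, 10]; color 2: [3, 5, 8]; color 3: [9, 13].
(χ(G) = 3 ≤ 3.)

Yes, G is 3-colorable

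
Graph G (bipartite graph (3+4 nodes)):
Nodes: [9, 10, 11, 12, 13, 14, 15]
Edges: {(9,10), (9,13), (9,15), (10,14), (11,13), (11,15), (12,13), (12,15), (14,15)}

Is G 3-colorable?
A valid 3-coloring: color 1: [10, 13, 15]; color 2: [9, 11, 12, 14].
(χ(G) = 2 ≤ 3.)

Yes, G is 3-colorable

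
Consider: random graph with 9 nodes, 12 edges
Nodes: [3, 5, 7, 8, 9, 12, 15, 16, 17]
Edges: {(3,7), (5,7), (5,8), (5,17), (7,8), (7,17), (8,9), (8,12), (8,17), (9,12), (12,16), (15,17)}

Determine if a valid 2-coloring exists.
The clique on vertices [5, 7, 8, 17] has size 4 > 2, so it alone needs 4 colors.

No, G is not 2-colorable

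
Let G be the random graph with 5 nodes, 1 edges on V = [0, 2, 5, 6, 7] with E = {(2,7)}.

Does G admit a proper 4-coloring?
A valid 4-coloring: color 1: [0, 5, 6, 7]; color 2: [2].
(χ(G) = 2 ≤ 4.)

Yes, G is 4-colorable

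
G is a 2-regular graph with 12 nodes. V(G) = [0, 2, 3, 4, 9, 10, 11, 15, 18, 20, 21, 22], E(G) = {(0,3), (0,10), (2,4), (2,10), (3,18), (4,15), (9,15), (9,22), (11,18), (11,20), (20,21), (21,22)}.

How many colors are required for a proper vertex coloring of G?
Clique number ω(G) = 2 (lower bound: χ ≥ ω).
The graph is bipartite (no odd cycle), so 2 colors suffice: χ(G) = 2.
A valid 2-coloring: color 1: [0, 2, 15, 18, 20, 22]; color 2: [3, 4, 9, 10, 11, 21].

χ(G) = 2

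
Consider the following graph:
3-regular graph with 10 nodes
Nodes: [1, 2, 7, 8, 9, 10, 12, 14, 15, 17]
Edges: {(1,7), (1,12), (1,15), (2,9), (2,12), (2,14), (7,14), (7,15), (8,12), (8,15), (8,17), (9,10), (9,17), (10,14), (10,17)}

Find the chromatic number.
χ(G) = 3

Clique number ω(G) = 3 (lower bound: χ ≥ ω).
The clique on [1, 7, 15] has size 3, forcing χ ≥ 3, and the coloring below uses 3 colors, so χ(G) = 3.
A valid 3-coloring: color 1: [1, 8, 9, 14]; color 2: [7, 10, 12]; color 3: [2, 15, 17].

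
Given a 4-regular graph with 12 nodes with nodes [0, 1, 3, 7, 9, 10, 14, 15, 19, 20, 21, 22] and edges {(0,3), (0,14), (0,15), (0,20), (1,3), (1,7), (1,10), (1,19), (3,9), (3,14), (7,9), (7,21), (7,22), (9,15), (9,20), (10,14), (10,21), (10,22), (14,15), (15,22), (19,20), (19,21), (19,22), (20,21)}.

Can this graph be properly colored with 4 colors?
Yes, G is 4-colorable

A valid 4-coloring: color 1: [0, 1, 9, 21, 22]; color 2: [3, 7, 10, 15, 19]; color 3: [14, 20].
(χ(G) = 3 ≤ 4.)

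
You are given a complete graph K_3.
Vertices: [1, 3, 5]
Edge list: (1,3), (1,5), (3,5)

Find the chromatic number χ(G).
Clique number ω(G) = 3 (lower bound: χ ≥ ω).
The clique on [1, 3, 5] has size 3, forcing χ ≥ 3, and the coloring below uses 3 colors, so χ(G) = 3.
A valid 3-coloring: color 1: [3]; color 2: [5]; color 3: [1].

χ(G) = 3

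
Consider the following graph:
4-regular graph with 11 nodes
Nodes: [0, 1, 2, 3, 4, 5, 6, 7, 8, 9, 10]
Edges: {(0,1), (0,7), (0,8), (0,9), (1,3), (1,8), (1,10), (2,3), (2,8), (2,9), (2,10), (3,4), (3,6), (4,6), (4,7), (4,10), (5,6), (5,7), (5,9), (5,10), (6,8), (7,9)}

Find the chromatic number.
Clique number ω(G) = 3 (lower bound: χ ≥ ω).
The clique on [0, 1, 8] has size 3, forcing χ ≥ 3, and the coloring below uses 3 colors, so χ(G) = 3.
A valid 3-coloring: color 1: [0, 2, 4, 5]; color 2: [1, 6, 9]; color 3: [3, 7, 8, 10].

χ(G) = 3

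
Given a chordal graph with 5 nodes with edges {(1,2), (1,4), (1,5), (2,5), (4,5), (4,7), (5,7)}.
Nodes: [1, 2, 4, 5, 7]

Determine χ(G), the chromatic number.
χ(G) = 3

Clique number ω(G) = 3 (lower bound: χ ≥ ω).
The clique on [1, 2, 5] has size 3, forcing χ ≥ 3, and the coloring below uses 3 colors, so χ(G) = 3.
A valid 3-coloring: color 1: [5]; color 2: [2, 4]; color 3: [1, 7].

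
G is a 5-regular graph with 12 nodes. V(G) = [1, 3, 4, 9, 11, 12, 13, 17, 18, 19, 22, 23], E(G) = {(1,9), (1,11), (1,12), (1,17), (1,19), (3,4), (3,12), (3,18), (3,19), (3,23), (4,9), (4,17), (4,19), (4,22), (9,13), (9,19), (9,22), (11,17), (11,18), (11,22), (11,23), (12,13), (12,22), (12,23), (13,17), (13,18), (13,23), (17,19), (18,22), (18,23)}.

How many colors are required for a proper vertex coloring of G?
Clique number ω(G) = 3 (lower bound: χ ≥ ω).
Suppose a proper 3-coloring c exists. The clique [1, 9, 19] takes 3 distinct colors; by symmetry let c(1) = 1, c(9) = 2, c(19) = 3.
- Vertex 4: neighbors [9, 19] already have colors [2, 3] ⇒ c(4) = 1.
- Vertex 3: neighbors [4, 19] already have colors [1, 3] ⇒ c(3) = 2.
- Vertex 12: neighbors [1, 3] already have colors [1, 2] ⇒ c(12) = 3.
- Vertex 22: neighbors [4, 9, 12] already have colors [1, 2, 3] — all 3 colors blocked. Contradiction.
The forced assignments end in a contradiction, so G has no proper 3-coloring (χ ≥ 4).
The coloring below uses 4 colors, so χ(G) = 4.
A valid 4-coloring: color 1: [11, 13, 19]; color 2: [9, 12, 17, 18]; color 3: [1, 4, 23]; color 4: [3, 22].

χ(G) = 4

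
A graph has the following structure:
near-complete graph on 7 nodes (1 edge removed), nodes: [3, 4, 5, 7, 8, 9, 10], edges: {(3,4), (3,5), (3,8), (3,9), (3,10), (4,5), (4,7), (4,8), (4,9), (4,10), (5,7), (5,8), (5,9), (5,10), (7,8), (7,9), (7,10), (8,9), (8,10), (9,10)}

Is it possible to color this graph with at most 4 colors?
No, G is not 4-colorable

The clique on vertices [3, 4, 5, 8, 9, 10] has size 6 > 4, so it alone needs 6 colors.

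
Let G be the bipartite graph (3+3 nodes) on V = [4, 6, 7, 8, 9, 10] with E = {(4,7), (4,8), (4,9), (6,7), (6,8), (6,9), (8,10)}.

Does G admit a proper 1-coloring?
No, G is not 1-colorable

Edge (8,10) forces its endpoints to differ, so 1 color is not enough.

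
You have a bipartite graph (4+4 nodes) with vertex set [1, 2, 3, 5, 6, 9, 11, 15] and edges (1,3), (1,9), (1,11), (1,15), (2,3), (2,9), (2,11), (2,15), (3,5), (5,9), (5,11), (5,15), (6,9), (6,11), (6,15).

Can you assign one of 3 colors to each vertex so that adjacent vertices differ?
A valid 3-coloring: color 1: [3, 9, 11, 15]; color 2: [1, 2, 5, 6].
(χ(G) = 2 ≤ 3.)

Yes, G is 3-colorable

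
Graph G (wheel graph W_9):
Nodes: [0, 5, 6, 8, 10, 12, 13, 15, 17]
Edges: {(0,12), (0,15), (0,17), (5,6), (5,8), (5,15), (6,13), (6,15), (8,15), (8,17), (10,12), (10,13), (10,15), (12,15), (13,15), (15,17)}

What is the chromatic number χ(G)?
Clique number ω(G) = 3 (lower bound: χ ≥ ω).
The clique on [0, 15, 17] has size 3, forcing χ ≥ 3, and the coloring below uses 3 colors, so χ(G) = 3.
A valid 3-coloring: color 1: [15]; color 2: [5, 12, 13, 17]; color 3: [0, 6, 8, 10].

χ(G) = 3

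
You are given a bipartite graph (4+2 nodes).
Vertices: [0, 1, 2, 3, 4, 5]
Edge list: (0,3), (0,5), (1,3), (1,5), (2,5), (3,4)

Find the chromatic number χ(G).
χ(G) = 2

Clique number ω(G) = 2 (lower bound: χ ≥ ω).
The graph is bipartite (no odd cycle), so 2 colors suffice: χ(G) = 2.
A valid 2-coloring: color 1: [3, 5]; color 2: [0, 1, 2, 4].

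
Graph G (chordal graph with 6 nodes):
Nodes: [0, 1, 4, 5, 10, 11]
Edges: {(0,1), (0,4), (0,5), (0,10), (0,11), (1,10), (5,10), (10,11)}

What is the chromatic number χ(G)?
χ(G) = 3

Clique number ω(G) = 3 (lower bound: χ ≥ ω).
The clique on [0, 1, 10] has size 3, forcing χ ≥ 3, and the coloring below uses 3 colors, so χ(G) = 3.
A valid 3-coloring: color 1: [0]; color 2: [4, 10]; color 3: [1, 5, 11].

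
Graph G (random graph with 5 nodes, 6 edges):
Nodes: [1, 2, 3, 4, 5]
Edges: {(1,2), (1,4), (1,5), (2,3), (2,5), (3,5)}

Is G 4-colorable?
A valid 4-coloring: color 1: [2, 4]; color 2: [1, 3]; color 3: [5].
(χ(G) = 3 ≤ 4.)

Yes, G is 4-colorable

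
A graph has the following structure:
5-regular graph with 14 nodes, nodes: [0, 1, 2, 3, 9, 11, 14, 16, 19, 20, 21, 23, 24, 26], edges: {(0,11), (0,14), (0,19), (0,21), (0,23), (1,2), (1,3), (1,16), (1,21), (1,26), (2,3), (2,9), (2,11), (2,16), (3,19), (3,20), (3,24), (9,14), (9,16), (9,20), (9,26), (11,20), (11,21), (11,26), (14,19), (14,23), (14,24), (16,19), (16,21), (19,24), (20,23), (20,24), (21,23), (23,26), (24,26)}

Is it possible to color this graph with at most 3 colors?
Suppose a proper 3-coloring c exists. The clique [0, 11, 21] takes 3 distinct colors; by symmetry let c(0) = 1, c(11) = 2, c(21) = 3.
- Vertex 23: neighbors [0, 21] already have colors [1, 3] ⇒ c(23) = 2.
- Vertex 14: neighbors [0, 23] already have colors [1, 2] ⇒ c(14) = 3.
- Vertex 19: neighbors [0, 14] already have colors [1, 3] ⇒ c(19) = 2.
- Vertex 16: neighbors [19, 21] already have colors [2, 3] ⇒ c(16) = 1.
- Vertex 1: neighbors [16, 21] already have colors [1, 3] ⇒ c(1) = 2.
- Vertex 9: neighbors [16, 14] already have colors [1, 3] ⇒ c(9) = 2.
- Vertex 24: neighbors [19, 14] already have colors [2, 3] ⇒ c(24) = 1.
- Vertex 3: neighbors [24, 1] already have colors [1, 2] ⇒ c(3) = 3.
- Vertex 2: neighbors [16, 1, 3] already have colors [1, 2, 3] — all 3 colors blocked. Contradiction.
The forced assignments end in a contradiction, so G has no proper 3-coloring (χ ≥ 4).

No, G is not 3-colorable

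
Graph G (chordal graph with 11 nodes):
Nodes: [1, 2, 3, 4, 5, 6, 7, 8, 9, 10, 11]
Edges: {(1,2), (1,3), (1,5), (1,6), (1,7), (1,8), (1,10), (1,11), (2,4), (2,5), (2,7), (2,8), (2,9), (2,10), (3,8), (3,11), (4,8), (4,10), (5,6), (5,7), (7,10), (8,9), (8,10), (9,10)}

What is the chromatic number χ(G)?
χ(G) = 4

Clique number ω(G) = 4 (lower bound: χ ≥ ω).
The clique on [1, 2, 8, 10] has size 4, forcing χ ≥ 4, and the coloring below uses 4 colors, so χ(G) = 4.
A valid 4-coloring: color 1: [1, 4, 9]; color 2: [2, 3, 6]; color 3: [7, 8, 11]; color 4: [5, 10].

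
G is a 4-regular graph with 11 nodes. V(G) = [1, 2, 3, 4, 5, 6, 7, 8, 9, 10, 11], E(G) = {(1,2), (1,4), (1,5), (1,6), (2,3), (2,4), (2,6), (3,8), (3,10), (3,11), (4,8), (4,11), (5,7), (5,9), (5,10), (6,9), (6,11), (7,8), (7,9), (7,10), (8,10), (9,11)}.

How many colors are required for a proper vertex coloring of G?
χ(G) = 3

Clique number ω(G) = 3 (lower bound: χ ≥ ω).
The clique on [1, 2, 4] has size 3, forcing χ ≥ 3, and the coloring below uses 3 colors, so χ(G) = 3.
A valid 3-coloring: color 1: [1, 9, 10]; color 2: [2, 5, 8, 11]; color 3: [3, 4, 6, 7].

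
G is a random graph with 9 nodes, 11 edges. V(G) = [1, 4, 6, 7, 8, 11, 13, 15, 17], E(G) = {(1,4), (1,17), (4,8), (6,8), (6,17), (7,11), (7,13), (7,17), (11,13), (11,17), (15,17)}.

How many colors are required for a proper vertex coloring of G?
χ(G) = 3

Clique number ω(G) = 3 (lower bound: χ ≥ ω).
The clique on [7, 11, 17] has size 3, forcing χ ≥ 3, and the coloring below uses 3 colors, so χ(G) = 3.
A valid 3-coloring: color 1: [4, 13, 17]; color 2: [1, 7, 8, 15]; color 3: [6, 11].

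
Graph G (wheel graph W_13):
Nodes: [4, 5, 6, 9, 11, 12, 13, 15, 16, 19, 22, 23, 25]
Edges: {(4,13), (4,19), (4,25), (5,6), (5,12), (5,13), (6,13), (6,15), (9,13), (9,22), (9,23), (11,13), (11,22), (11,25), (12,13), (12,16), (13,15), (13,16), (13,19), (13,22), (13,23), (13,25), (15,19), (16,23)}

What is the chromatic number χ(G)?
χ(G) = 3

Clique number ω(G) = 3 (lower bound: χ ≥ ω).
The clique on [4, 13, 25] has size 3, forcing χ ≥ 3, and the coloring below uses 3 colors, so χ(G) = 3.
A valid 3-coloring: color 1: [13]; color 2: [4, 5, 9, 11, 15, 16]; color 3: [6, 12, 19, 22, 23, 25].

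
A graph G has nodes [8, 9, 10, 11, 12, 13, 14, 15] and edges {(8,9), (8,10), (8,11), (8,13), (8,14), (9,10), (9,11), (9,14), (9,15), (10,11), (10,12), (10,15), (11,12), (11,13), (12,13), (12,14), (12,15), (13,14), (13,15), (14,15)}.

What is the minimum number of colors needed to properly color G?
χ(G) = 4

Clique number ω(G) = 4 (lower bound: χ ≥ ω).
The clique on [8, 9, 10, 11] has size 4, forcing χ ≥ 4, and the coloring below uses 4 colors, so χ(G) = 4.
A valid 4-coloring: color 1: [9, 12]; color 2: [10, 13]; color 3: [8, 15]; color 4: [11, 14].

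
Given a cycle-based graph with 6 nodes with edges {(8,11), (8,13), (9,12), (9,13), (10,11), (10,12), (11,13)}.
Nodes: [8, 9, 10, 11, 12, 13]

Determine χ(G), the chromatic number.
χ(G) = 3

Clique number ω(G) = 3 (lower bound: χ ≥ ω).
The clique on [8, 11, 13] has size 3, forcing χ ≥ 3, and the coloring below uses 3 colors, so χ(G) = 3.
A valid 3-coloring: color 1: [9, 11]; color 2: [10, 13]; color 3: [8, 12].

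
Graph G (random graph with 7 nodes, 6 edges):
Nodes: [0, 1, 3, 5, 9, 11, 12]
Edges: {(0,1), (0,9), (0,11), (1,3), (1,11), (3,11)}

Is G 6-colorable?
Yes, G is 6-colorable

A valid 6-coloring: color 1: [1, 5, 9, 12]; color 2: [0, 3]; color 3: [11].
(χ(G) = 3 ≤ 6.)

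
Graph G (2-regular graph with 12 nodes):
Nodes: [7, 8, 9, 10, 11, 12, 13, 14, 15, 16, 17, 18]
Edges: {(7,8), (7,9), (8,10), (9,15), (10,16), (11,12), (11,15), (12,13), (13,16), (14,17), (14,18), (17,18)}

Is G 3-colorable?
A valid 3-coloring: color 1: [7, 10, 12, 15, 18]; color 2: [8, 9, 11, 13, 17]; color 3: [14, 16].
(χ(G) = 3 ≤ 3.)

Yes, G is 3-colorable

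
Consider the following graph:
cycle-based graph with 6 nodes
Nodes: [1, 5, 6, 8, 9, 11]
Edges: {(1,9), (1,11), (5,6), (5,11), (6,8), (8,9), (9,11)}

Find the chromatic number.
χ(G) = 3

Clique number ω(G) = 3 (lower bound: χ ≥ ω).
The clique on [1, 9, 11] has size 3, forcing χ ≥ 3, and the coloring below uses 3 colors, so χ(G) = 3.
A valid 3-coloring: color 1: [6, 11]; color 2: [5, 9]; color 3: [1, 8].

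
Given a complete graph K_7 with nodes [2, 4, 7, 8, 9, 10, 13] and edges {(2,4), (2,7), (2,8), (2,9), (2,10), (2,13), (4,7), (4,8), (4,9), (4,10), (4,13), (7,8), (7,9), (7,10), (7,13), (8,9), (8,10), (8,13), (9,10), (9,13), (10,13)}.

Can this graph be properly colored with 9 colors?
A valid 9-coloring: color 1: [13]; color 2: [8]; color 3: [4]; color 4: [2]; color 5: [7]; color 6: [10]; color 7: [9].
(χ(G) = 7 ≤ 9.)

Yes, G is 9-colorable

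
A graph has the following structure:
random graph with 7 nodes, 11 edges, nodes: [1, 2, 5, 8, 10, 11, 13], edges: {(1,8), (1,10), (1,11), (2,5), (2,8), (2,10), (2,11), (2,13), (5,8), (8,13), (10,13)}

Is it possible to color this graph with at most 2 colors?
The clique on vertices [2, 5, 8] has size 3 > 2, so it alone needs 3 colors.

No, G is not 2-colorable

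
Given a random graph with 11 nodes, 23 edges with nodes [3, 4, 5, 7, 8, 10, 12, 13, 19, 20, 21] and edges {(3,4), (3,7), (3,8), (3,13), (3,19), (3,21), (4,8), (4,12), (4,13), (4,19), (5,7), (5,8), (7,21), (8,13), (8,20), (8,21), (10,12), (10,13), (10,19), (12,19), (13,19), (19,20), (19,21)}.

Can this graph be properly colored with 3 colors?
The clique on vertices [3, 4, 8, 13] has size 4 > 3, so it alone needs 4 colors.

No, G is not 3-colorable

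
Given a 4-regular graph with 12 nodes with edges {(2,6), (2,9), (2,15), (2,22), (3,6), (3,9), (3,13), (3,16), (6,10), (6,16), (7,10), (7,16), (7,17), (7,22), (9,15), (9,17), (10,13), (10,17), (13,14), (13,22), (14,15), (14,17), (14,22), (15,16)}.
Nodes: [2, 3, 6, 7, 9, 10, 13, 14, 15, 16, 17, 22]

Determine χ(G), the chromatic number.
χ(G) = 3

Clique number ω(G) = 3 (lower bound: χ ≥ ω).
The clique on [2, 9, 15] has size 3, forcing χ ≥ 3, and the coloring below uses 3 colors, so χ(G) = 3.
A valid 3-coloring: color 1: [6, 7, 9, 13]; color 2: [2, 10, 14, 16]; color 3: [3, 15, 17, 22].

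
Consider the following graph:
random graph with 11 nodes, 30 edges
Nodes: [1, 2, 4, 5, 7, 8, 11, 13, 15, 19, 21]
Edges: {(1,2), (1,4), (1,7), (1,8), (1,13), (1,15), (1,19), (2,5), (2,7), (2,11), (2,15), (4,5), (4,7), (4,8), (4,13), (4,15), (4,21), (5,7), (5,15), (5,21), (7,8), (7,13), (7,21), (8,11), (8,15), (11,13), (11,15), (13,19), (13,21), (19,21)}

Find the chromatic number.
χ(G) = 4

Clique number ω(G) = 4 (lower bound: χ ≥ ω).
The clique on [1, 4, 8, 15] has size 4, forcing χ ≥ 4, and the coloring below uses 4 colors, so χ(G) = 4.
A valid 4-coloring: color 1: [2, 4, 19]; color 2: [1, 11, 21]; color 3: [7, 15]; color 4: [5, 8, 13].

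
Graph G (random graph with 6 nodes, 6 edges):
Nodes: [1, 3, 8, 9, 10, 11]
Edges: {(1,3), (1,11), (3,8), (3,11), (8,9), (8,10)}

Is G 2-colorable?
No, G is not 2-colorable

The clique on vertices [1, 3, 11] has size 3 > 2, so it alone needs 3 colors.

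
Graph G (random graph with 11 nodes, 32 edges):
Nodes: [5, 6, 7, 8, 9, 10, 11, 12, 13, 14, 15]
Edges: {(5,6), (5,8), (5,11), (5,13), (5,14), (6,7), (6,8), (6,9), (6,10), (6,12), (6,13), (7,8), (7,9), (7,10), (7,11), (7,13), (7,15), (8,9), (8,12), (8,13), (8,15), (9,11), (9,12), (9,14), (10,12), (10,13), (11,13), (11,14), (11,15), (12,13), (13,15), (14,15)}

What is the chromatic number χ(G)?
Clique number ω(G) = 4 (lower bound: χ ≥ ω).
Suppose a proper 4-coloring c exists. The clique [5, 6, 8, 13] takes 4 distinct colors; by symmetry let c(5) = 1, c(6) = 2, c(8) = 3, c(13) = 4.
- Vertex 7: neighbors [6, 8, 13] already have colors [2, 3, 4] ⇒ c(7) = 1.
- Vertex 9: neighbors [7, 6, 8] already have colors [1, 2, 3] ⇒ c(9) = 4.
- Vertex 15: neighbors [7, 8, 13] already have colors [1, 3, 4] ⇒ c(15) = 2.
- Vertex 10: neighbors [7, 6, 13] already have colors [1, 2, 4] ⇒ c(10) = 3.
- Vertex 11: neighbors [5, 15, 9] already have colors [1, 2, 4] ⇒ c(11) = 3.
- Vertex 14: neighbors [5, 15, 11, 9] already have colors [1, 2, 3, 4] — all 4 colors blocked. Contradiction.
The forced assignments end in a contradiction, so G has no proper 4-coloring (χ ≥ 5).
The coloring below uses 5 colors, so χ(G) = 5.
A valid 5-coloring: color 1: [9, 13]; color 2: [8, 10, 11]; color 3: [6, 15]; color 4: [7, 12, 14]; color 5: [5].

χ(G) = 5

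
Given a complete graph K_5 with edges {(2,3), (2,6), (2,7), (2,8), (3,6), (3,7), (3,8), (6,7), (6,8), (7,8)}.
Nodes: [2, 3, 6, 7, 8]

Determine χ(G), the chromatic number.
Clique number ω(G) = 5 (lower bound: χ ≥ ω).
The clique on [2, 3, 6, 7, 8] has size 5, forcing χ ≥ 5, and the coloring below uses 5 colors, so χ(G) = 5.
A valid 5-coloring: color 1: [2]; color 2: [8]; color 3: [3]; color 4: [7]; color 5: [6].

χ(G) = 5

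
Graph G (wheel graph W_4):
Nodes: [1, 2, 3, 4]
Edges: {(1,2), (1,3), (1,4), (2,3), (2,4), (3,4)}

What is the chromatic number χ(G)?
χ(G) = 4

Clique number ω(G) = 4 (lower bound: χ ≥ ω).
The clique on [1, 2, 3, 4] has size 4, forcing χ ≥ 4, and the coloring below uses 4 colors, so χ(G) = 4.
A valid 4-coloring: color 1: [3]; color 2: [4]; color 3: [2]; color 4: [1].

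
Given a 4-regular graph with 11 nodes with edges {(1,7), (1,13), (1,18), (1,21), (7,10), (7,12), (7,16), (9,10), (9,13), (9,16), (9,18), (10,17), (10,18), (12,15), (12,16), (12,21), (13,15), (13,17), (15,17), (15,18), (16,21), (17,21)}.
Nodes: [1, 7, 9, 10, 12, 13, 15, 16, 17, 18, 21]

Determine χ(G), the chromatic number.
χ(G) = 3

Clique number ω(G) = 3 (lower bound: χ ≥ ω).
The clique on [9, 10, 18] has size 3, forcing χ ≥ 3, and the coloring below uses 3 colors, so χ(G) = 3.
A valid 3-coloring: color 1: [1, 9, 12, 17]; color 2: [10, 15, 16]; color 3: [7, 13, 18, 21].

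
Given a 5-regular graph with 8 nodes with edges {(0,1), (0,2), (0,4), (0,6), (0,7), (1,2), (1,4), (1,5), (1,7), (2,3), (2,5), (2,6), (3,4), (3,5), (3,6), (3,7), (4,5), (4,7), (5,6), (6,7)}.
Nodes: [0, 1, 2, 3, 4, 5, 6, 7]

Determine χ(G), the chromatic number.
Clique number ω(G) = 4 (lower bound: χ ≥ ω).
The clique on [0, 1, 4, 7] has size 4, forcing χ ≥ 4, and the coloring below uses 4 colors, so χ(G) = 4.
A valid 4-coloring: color 1: [0, 3]; color 2: [2, 4]; color 3: [1, 6]; color 4: [5, 7].

χ(G) = 4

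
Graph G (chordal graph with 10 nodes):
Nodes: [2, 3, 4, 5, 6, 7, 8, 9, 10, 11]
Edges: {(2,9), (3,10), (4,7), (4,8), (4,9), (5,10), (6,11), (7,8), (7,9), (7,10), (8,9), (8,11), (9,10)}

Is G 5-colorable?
Yes, G is 5-colorable

A valid 5-coloring: color 1: [3, 5, 9, 11]; color 2: [2, 6, 8, 10]; color 3: [7]; color 4: [4].
(χ(G) = 4 ≤ 5.)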